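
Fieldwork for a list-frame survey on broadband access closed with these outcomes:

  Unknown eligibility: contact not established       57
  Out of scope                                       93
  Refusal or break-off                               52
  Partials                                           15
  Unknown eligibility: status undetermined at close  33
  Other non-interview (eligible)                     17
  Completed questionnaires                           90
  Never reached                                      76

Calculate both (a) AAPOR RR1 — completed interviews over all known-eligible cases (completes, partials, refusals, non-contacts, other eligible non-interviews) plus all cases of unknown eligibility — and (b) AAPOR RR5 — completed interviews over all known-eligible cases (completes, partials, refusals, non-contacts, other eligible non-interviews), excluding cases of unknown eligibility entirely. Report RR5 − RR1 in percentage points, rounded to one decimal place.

9.5

Eligibility not determined = 57 + 33 = 90
Top: 90
Denominator: 90 + 15 + 52 + 76 + 17 + 90 = 340
RR1 = 90 / 340 = 0.2647
Denominator: 90 + 15 + 52 + 76 + 17 = 250
RR5 = 90 / 250 = 0.3600
Difference = 36.00 − 26.47 = 9.53 percentage points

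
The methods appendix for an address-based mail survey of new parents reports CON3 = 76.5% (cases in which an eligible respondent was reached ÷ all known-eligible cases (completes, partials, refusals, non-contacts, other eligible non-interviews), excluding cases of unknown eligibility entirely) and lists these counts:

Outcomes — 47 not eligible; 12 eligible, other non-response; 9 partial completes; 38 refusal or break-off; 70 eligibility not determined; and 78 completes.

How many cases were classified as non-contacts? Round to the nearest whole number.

42

Top = 78 + 9 + 38 + 12 = 137
CON3 = 137 / D = 0.765
D = 137 / 0.765 = 179.1
Rest of base = 137
non-contacts = 179.1 − 137 ≈ 42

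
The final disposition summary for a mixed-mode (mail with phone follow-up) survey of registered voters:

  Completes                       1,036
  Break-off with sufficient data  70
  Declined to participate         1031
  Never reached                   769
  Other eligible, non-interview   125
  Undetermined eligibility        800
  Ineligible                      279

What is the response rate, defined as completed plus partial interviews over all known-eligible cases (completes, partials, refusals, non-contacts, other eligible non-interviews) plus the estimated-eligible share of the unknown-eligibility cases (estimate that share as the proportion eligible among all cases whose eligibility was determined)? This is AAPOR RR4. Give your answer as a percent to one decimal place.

29.4%

Num → 1036 + 70 = 1106
Determined eligible → 1036 + 70 + 1031 + 769 + 125 = 3031
e = 3031 / (3031 + 279) = 3031 / 3310 = 0.9157
Eligible share of unknowns → 0.9157 × 800 = 732.56
Base → 3031 + 732.56 = 3763.56
RR4 = 1106 / 3763.56 = 0.2939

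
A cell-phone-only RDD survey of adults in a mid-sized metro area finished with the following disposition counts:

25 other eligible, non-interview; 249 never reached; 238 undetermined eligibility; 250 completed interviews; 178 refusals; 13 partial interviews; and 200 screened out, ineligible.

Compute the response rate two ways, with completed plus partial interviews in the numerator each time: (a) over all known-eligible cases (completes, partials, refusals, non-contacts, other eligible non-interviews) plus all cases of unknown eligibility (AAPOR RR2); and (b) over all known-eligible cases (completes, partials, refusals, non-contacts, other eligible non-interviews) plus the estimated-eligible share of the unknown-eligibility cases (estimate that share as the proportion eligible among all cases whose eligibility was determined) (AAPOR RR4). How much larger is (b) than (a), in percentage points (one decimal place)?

1.6

Numerator → 250 + 13 = 263
Base → 250 + 13 + 178 + 249 + 25 + 238 = 953
RR2 = 263 / 953 = 0.2760
Determined eligible → 250 + 13 + 178 + 249 + 25 = 715
e = 715 / (715 + 200) = 715 / 915 = 0.7814
Eligible share of unknowns → 0.7814 × 238 = 185.97
Base → 715 + 185.97 = 900.97
RR4 = 263 / 900.97 = 0.2919
Difference = 29.19 − 27.60 = 1.59 percentage points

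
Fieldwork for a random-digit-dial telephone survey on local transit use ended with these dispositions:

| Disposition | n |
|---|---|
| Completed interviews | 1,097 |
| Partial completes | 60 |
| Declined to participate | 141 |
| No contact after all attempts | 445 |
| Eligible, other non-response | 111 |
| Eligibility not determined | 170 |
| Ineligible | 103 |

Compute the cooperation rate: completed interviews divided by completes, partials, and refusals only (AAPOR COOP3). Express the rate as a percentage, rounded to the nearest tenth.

Top: 1097
Denom: 1097 + 60 + 141 = 1298
COOP3 = 1097 / 1298 = 0.8451

84.5%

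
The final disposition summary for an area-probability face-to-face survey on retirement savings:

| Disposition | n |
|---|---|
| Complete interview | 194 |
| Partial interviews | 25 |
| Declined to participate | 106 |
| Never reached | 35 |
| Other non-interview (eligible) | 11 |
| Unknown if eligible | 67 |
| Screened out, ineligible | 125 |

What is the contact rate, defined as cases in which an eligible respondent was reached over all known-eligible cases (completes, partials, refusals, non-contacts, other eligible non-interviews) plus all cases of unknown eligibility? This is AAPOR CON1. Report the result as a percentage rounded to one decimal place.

Top: 194 + 25 + 106 + 11 = 336
Base: 194 + 25 + 106 + 35 + 11 + 67 = 438
CON1 = 336 / 438 = 0.7671

76.7%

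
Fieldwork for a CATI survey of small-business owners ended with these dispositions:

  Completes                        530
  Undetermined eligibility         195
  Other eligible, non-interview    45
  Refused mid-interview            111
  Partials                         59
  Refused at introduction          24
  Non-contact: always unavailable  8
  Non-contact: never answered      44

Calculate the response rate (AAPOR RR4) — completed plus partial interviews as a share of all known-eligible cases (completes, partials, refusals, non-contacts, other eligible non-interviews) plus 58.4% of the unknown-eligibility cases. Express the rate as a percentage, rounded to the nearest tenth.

63.0%

Refusal or break-off = 24 + 111 = 135
Never reached = 44 + 8 = 52
Top: 530 + 59 = 589
Known eligible: 530 + 59 + 135 + 52 + 45 = 821
e × U: 0.5840 × 195 = 113.88
Base: 821 + 113.88 = 934.88
RR4 = 589 / 934.88 = 0.6300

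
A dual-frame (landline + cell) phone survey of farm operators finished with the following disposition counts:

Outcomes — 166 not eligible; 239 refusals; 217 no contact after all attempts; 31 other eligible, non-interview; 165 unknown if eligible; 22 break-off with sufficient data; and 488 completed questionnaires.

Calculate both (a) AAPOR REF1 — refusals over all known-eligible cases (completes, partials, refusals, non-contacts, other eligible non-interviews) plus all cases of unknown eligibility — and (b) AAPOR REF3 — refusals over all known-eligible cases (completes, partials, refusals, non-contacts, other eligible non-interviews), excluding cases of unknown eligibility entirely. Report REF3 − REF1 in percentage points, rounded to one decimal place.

Numerator: 239
Base: 488 + 22 + 239 + 217 + 31 + 165 = 1162
REF1 = 239 / 1162 = 0.2057
Base: 488 + 22 + 239 + 217 + 31 = 997
REF3 = 239 / 997 = 0.2397
Difference = 23.97 − 20.57 = 3.40 percentage points

3.4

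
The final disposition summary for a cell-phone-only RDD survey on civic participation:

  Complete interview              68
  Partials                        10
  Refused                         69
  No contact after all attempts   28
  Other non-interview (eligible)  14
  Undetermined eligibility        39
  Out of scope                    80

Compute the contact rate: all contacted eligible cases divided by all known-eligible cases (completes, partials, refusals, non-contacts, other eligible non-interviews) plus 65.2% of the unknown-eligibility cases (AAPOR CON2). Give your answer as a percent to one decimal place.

Num: 68 + 10 + 69 + 14 = 161
Eligible (known): 68 + 10 + 69 + 28 + 14 = 189
e × U: 0.6520 × 39 = 25.43
Base: 189 + 25.43 = 214.43
CON2 = 161 / 214.43 = 0.7508

75.1%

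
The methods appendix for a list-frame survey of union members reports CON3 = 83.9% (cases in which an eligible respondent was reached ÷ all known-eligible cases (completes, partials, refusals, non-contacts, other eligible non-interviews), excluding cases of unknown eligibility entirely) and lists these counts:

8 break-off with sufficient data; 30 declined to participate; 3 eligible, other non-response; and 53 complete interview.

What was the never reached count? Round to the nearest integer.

18

Numerator: 53 + 8 + 30 + 3 = 94
CON3 = 94 / D = 0.839
D = 94 / 0.839 = 112.0
Other denominator terms total 94
never reached = 112.0 − 94 ≈ 18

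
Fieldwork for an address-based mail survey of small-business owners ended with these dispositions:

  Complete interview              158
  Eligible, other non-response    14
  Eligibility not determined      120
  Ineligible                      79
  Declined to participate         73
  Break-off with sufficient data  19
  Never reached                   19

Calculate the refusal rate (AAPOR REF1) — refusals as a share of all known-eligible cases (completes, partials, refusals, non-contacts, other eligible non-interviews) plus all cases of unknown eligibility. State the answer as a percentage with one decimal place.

Numerator → 73
Denominator → 158 + 19 + 73 + 19 + 14 + 120 = 403
REF1 = 73 / 403 = 0.1811

18.1%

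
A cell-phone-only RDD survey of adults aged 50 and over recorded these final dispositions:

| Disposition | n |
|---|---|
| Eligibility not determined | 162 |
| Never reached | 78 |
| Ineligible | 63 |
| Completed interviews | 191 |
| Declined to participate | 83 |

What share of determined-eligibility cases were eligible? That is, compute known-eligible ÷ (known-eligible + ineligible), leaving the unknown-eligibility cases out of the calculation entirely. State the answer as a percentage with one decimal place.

Known eligible = 191 + 83 + 78 = 352
e = 352 / (352 + 63) = 352 / 415 = 0.8482

84.8%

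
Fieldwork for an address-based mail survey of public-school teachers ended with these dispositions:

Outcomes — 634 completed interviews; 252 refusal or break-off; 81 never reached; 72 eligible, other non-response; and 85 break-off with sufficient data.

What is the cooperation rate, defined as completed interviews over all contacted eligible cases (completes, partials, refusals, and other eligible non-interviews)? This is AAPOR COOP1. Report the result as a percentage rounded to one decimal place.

Num: 634
Denominator: 634 + 85 + 252 + 72 = 1043
COOP1 = 634 / 1043 = 0.6079

60.8%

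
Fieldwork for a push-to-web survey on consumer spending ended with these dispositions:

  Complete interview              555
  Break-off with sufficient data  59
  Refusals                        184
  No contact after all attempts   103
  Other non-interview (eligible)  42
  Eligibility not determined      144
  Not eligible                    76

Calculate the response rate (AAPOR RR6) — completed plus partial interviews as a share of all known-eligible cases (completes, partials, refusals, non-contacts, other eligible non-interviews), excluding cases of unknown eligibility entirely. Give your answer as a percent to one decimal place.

Top: 555 + 59 = 614
Base: 555 + 59 + 184 + 103 + 42 = 943
RR6 = 614 / 943 = 0.6511

65.1%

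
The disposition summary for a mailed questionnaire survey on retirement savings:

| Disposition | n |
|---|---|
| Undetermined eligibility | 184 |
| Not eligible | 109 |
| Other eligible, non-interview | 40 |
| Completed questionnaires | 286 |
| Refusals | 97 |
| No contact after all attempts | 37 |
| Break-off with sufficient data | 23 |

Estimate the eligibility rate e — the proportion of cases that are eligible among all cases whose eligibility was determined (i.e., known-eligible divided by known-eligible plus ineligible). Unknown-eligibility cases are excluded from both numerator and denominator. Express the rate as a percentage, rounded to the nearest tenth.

81.6%

Eligible (known) → 286 + 23 + 97 + 37 + 40 = 483
e = 483 / (483 + 109) = 483 / 592 = 0.8159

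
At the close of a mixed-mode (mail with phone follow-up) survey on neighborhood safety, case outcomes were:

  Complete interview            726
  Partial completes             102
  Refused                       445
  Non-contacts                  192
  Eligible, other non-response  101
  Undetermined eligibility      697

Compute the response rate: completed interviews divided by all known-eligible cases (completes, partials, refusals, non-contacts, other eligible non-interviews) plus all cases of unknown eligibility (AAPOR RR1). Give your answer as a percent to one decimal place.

Num = 726
Denominator = 726 + 102 + 445 + 192 + 101 + 697 = 2263
RR1 = 726 / 2263 = 0.3208

32.1%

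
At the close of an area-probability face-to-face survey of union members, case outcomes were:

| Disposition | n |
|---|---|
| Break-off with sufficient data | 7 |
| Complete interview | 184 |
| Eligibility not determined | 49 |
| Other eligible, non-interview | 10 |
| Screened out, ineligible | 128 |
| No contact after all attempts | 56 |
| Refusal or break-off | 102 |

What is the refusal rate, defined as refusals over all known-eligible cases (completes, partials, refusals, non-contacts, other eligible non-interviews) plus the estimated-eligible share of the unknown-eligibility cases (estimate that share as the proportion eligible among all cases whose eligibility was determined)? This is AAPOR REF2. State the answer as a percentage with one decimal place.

Top → 102
Eligible (known) → 184 + 7 + 102 + 56 + 10 = 359
e = 359 / (359 + 128) = 359 / 487 = 0.7372
Estimated eligible among unknowns → 0.7372 × 49 = 36.12
Denom → 359 + 36.12 = 395.12
REF2 = 102 / 395.12 = 0.2581

25.8%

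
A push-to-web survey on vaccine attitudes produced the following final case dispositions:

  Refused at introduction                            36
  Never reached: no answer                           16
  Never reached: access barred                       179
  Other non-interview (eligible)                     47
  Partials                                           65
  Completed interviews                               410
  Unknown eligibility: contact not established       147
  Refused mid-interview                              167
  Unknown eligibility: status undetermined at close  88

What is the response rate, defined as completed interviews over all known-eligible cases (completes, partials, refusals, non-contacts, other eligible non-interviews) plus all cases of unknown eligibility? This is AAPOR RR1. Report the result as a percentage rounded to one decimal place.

35.5%

Refusal or break-off = 36 + 167 = 203
Non-contacts = 16 + 179 = 195
Unknown eligibility = 147 + 88 = 235
Num: 410
Denom: 410 + 65 + 203 + 195 + 47 + 235 = 1155
RR1 = 410 / 1155 = 0.3550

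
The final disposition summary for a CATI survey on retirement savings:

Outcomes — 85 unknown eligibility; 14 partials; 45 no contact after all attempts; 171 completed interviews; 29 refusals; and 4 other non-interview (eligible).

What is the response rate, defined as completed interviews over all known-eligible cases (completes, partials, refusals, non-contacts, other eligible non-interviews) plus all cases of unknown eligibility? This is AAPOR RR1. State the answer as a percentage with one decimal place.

49.1%

Num = 171
Base = 171 + 14 + 29 + 45 + 4 + 85 = 348
RR1 = 171 / 348 = 0.4914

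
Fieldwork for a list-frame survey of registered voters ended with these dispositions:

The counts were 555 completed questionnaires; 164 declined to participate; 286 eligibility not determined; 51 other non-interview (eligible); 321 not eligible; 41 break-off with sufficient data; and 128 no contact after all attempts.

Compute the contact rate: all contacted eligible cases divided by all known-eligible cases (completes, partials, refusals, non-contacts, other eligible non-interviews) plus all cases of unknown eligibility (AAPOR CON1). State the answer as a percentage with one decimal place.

Num → 555 + 41 + 164 + 51 = 811
Base → 555 + 41 + 164 + 128 + 51 + 286 = 1225
CON1 = 811 / 1225 = 0.6620

66.2%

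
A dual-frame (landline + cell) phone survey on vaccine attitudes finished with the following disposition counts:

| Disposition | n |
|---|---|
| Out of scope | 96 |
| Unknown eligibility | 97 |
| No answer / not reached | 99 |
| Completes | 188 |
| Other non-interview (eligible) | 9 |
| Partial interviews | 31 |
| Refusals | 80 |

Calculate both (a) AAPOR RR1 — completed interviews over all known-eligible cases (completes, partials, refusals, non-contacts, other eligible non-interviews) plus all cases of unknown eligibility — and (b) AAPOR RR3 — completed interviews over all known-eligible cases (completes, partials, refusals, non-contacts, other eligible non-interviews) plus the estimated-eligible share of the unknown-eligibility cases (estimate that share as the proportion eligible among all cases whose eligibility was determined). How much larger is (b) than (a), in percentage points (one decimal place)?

Num = 188
Denominator = 188 + 31 + 80 + 99 + 9 + 97 = 504
RR1 = 188 / 504 = 0.3730
Determined eligible = 188 + 31 + 80 + 99 + 9 = 407
e = 407 / (407 + 96) = 407 / 503 = 0.8091
Estimated eligible among unknowns = 0.8091 × 97 = 78.48
Denominator = 407 + 78.48 = 485.48
RR3 = 188 / 485.48 = 0.3872
Difference = 38.72 − 37.30 = 1.42 percentage points

1.4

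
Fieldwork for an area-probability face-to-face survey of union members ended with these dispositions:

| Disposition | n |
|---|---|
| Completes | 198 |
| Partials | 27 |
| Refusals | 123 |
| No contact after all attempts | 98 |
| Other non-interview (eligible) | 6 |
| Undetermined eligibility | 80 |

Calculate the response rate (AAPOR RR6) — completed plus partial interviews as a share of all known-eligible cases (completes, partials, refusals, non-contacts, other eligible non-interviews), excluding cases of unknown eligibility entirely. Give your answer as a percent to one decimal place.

49.8%

Numerator = 198 + 27 = 225
Base = 198 + 27 + 123 + 98 + 6 = 452
RR6 = 225 / 452 = 0.4978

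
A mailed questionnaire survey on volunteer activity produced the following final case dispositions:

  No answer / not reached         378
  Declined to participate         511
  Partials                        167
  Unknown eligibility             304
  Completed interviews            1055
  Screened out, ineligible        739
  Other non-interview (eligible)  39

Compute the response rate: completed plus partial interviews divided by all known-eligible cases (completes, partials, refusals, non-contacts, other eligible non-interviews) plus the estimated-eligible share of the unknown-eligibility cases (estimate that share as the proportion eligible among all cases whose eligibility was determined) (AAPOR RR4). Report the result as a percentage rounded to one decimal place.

51.4%

Top = 1055 + 167 = 1222
Determined eligible = 1055 + 167 + 511 + 378 + 39 = 2150
e = 2150 / (2150 + 739) = 2150 / 2889 = 0.7442
e × U = 0.7442 × 304 = 226.24
Denom = 2150 + 226.24 = 2376.24
RR4 = 1222 / 2376.24 = 0.5143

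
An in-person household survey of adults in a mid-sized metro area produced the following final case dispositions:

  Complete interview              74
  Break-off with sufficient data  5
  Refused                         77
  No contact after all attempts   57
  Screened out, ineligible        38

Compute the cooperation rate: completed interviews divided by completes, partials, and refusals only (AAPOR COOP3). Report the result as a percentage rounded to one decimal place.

47.4%

Numerator → 74
Denominator → 74 + 5 + 77 = 156
COOP3 = 74 / 156 = 0.4744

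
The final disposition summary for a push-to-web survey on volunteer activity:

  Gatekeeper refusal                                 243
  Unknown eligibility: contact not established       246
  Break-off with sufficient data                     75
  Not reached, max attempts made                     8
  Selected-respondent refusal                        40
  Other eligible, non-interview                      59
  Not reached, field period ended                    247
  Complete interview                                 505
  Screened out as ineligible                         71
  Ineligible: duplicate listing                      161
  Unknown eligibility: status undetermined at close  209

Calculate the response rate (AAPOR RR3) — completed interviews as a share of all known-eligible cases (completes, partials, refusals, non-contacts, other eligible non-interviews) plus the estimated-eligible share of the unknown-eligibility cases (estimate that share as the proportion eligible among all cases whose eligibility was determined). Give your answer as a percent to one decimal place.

32.4%

Declined to participate = 243 + 40 = 283
No answer / not reached = 247 + 8 = 255
Undetermined eligibility = 246 + 209 = 455
Not eligible = 71 + 161 = 232
Top = 505
Eligible (known) = 505 + 75 + 283 + 255 + 59 = 1177
e = 1177 / (1177 + 232) = 1177 / 1409 = 0.8353
e × U = 0.8353 × 455 = 380.06
Base = 1177 + 380.06 = 1557.06
RR3 = 505 / 1557.06 = 0.3243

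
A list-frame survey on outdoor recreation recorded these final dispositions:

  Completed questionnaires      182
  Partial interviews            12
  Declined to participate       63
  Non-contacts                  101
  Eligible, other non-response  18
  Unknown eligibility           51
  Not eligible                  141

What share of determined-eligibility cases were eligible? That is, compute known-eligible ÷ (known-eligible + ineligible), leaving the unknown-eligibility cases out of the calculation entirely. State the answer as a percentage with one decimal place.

72.7%

Determined eligible = 182 + 12 + 63 + 101 + 18 = 376
e = 376 / (376 + 141) = 376 / 517 = 0.7273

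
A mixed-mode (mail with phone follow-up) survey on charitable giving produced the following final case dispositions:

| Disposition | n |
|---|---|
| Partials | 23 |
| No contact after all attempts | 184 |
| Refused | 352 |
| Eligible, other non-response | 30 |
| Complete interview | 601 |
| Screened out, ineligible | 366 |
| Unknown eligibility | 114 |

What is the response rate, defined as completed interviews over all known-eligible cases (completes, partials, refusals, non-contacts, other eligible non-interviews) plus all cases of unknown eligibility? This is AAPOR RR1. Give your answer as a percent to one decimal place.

46.1%

Numerator = 601
Denom = 601 + 23 + 352 + 184 + 30 + 114 = 1304
RR1 = 601 / 1304 = 0.4609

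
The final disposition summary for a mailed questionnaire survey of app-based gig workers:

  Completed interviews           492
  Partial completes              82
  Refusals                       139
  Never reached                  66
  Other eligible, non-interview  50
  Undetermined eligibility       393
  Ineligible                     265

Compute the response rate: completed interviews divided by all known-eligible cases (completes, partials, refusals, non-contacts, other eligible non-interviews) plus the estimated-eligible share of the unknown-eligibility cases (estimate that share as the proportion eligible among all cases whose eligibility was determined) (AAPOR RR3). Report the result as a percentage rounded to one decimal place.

43.7%

Num = 492
Determined eligible = 492 + 82 + 139 + 66 + 50 = 829
e = 829 / (829 + 265) = 829 / 1094 = 0.7578
Estimated eligible among unknowns = 0.7578 × 393 = 297.82
Denominator = 829 + 297.82 = 1126.82
RR3 = 492 / 1126.82 = 0.4366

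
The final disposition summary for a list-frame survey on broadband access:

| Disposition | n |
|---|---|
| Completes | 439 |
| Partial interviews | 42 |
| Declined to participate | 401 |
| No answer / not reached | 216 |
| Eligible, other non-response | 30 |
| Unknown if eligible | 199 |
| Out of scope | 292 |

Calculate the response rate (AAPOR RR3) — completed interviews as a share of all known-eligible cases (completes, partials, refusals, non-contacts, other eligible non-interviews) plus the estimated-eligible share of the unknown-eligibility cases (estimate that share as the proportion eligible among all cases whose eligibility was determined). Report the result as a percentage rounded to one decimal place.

34.1%

Numerator = 439
Determined eligible = 439 + 42 + 401 + 216 + 30 = 1128
e = 1128 / (1128 + 292) = 1128 / 1420 = 0.7944
Eligible share of unknowns = 0.7944 × 199 = 158.09
Denominator = 1128 + 158.09 = 1286.09
RR3 = 439 / 1286.09 = 0.3413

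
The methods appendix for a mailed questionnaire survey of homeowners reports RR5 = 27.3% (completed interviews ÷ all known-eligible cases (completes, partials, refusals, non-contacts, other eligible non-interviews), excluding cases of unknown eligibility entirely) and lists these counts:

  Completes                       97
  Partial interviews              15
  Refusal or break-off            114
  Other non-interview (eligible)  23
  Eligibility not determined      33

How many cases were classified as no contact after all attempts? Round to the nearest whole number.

RR5 = 97 / D = 0.273
D = 97 / 0.273 = 355.3
Other denominator terms total 249
no contact after all attempts = 355.3 − 249 ≈ 106

106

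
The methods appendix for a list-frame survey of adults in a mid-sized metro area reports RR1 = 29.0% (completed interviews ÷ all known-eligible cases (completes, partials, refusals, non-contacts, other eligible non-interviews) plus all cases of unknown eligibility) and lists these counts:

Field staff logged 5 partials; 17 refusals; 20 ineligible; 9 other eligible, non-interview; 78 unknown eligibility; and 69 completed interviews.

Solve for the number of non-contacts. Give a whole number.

RR1 = 69 / D = 0.290
D = 69 / 0.290 = 237.9
Other denominator terms total 178
non-contacts = 237.9 − 178 ≈ 60

60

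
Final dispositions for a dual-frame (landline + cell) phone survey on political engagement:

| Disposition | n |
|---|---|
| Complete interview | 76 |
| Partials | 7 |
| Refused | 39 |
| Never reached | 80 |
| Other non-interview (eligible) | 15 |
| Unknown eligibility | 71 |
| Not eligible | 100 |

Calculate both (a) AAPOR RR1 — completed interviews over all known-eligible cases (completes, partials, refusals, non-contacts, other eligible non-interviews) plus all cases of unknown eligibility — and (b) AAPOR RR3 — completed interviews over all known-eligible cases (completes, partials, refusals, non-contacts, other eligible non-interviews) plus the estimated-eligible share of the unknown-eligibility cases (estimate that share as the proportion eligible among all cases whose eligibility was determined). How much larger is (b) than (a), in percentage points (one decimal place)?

2.2

Numerator → 76
Base → 76 + 7 + 39 + 80 + 15 + 71 = 288
RR1 = 76 / 288 = 0.2639
Determined eligible → 76 + 7 + 39 + 80 + 15 = 217
e = 217 / (217 + 100) = 217 / 317 = 0.6845
e × U → 0.6845 × 71 = 48.60
Base → 217 + 48.60 = 265.60
RR3 = 76 / 265.60 = 0.2861
Difference = 28.61 − 26.39 = 2.22 percentage points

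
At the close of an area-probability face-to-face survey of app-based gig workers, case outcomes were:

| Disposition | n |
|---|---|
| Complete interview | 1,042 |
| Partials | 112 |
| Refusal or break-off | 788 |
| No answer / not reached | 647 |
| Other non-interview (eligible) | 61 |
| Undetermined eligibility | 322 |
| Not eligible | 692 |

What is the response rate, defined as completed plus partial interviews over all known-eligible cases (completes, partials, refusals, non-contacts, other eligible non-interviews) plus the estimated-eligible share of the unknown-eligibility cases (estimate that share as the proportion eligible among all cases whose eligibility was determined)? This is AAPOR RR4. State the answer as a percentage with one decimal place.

Numerator: 1042 + 112 = 1154
Known eligible: 1042 + 112 + 788 + 647 + 61 = 2650
e = 2650 / (2650 + 692) = 2650 / 3342 = 0.7929
Eligible share of unknowns: 0.7929 × 322 = 255.31
Base: 2650 + 255.31 = 2905.31
RR4 = 1154 / 2905.31 = 0.3972

39.7%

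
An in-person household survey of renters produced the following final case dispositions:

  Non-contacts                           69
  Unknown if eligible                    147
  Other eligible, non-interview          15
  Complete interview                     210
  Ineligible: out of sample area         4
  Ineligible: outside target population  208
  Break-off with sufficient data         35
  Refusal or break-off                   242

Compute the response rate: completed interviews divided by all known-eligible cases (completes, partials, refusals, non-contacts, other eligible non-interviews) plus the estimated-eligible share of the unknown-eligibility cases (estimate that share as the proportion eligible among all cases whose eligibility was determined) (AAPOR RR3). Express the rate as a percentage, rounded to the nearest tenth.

Not eligible = 208 + 4 = 212
Num: 210
Eligible (known): 210 + 35 + 242 + 69 + 15 = 571
e = 571 / (571 + 212) = 571 / 783 = 0.7292
Eligible share of unknowns: 0.7292 × 147 = 107.19
Denom: 571 + 107.19 = 678.19
RR3 = 210 / 678.19 = 0.3096

31.0%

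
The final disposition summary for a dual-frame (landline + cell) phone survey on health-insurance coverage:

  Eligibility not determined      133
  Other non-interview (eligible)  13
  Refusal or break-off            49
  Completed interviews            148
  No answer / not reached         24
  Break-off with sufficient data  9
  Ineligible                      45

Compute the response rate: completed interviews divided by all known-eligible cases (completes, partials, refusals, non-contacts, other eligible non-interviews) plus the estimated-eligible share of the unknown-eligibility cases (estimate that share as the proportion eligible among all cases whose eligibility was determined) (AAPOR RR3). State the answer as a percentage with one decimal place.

Top = 148
Known eligible = 148 + 9 + 49 + 24 + 13 = 243
e = 243 / (243 + 45) = 243 / 288 = 0.8438
Estimated eligible among unknowns = 0.8438 × 133 = 112.23
Denominator = 243 + 112.23 = 355.23
RR3 = 148 / 355.23 = 0.4166

41.7%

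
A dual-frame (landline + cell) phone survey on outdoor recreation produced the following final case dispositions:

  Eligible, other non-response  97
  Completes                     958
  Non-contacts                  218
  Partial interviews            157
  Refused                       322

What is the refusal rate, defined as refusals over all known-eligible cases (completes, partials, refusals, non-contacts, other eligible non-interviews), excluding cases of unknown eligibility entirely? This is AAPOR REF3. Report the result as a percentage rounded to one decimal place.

18.4%

Numerator → 322
Denominator → 958 + 157 + 322 + 218 + 97 = 1752
REF3 = 322 / 1752 = 0.1838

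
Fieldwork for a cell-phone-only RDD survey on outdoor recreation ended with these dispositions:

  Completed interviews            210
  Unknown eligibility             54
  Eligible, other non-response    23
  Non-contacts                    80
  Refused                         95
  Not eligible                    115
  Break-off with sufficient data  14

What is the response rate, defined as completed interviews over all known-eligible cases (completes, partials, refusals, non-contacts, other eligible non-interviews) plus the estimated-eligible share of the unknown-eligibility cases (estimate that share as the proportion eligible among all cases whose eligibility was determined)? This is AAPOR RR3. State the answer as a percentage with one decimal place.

Numerator: 210
Eligible (known): 210 + 14 + 95 + 80 + 23 = 422
e = 422 / (422 + 115) = 422 / 537 = 0.7858
e × U: 0.7858 × 54 = 42.43
Denom: 422 + 42.43 = 464.43
RR3 = 210 / 464.43 = 0.4522

45.2%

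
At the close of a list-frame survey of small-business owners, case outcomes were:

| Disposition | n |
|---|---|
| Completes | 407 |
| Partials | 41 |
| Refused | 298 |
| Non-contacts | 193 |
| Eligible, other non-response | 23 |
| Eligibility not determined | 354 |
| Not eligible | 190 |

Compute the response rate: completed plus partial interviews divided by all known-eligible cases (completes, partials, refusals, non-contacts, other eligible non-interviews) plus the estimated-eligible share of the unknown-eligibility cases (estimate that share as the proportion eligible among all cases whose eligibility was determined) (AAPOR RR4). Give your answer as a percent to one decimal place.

Top → 407 + 41 = 448
Eligible (known) → 407 + 41 + 298 + 193 + 23 = 962
e = 962 / (962 + 190) = 962 / 1152 = 0.8351
Eligible share of unknowns → 0.8351 × 354 = 295.63
Denominator → 962 + 295.63 = 1257.63
RR4 = 448 / 1257.63 = 0.3562

35.6%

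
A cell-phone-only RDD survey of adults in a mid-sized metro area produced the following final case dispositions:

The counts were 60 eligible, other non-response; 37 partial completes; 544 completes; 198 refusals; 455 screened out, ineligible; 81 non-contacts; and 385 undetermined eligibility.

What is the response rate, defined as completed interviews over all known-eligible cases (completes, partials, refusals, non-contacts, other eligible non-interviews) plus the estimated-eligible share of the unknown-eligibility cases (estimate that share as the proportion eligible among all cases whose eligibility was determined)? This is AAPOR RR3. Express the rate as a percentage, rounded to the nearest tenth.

Numerator → 544
Determined eligible → 544 + 37 + 198 + 81 + 60 = 920
e = 920 / (920 + 455) = 920 / 1375 = 0.6691
Eligible share of unknowns → 0.6691 × 385 = 257.60
Denominator → 920 + 257.60 = 1177.60
RR3 = 544 / 1177.60 = 0.4620

46.2%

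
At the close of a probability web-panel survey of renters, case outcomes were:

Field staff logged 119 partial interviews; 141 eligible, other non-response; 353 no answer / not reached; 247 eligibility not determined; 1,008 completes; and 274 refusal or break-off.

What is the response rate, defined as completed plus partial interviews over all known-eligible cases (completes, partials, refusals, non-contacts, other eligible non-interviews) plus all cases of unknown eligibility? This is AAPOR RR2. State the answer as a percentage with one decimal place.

Top = 1008 + 119 = 1127
Denom = 1008 + 119 + 274 + 353 + 141 + 247 = 2142
RR2 = 1127 / 2142 = 0.5261

52.6%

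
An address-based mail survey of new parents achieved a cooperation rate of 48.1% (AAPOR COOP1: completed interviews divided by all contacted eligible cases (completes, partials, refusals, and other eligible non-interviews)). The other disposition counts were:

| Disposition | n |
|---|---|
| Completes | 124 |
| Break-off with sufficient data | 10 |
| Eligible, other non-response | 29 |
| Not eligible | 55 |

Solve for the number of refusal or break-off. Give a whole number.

95

COOP1 = 124 / D = 0.481
D = 124 / 0.481 = 257.8
Remaining denominator categories sum to 163
refusal or break-off = 257.8 − 163 ≈ 95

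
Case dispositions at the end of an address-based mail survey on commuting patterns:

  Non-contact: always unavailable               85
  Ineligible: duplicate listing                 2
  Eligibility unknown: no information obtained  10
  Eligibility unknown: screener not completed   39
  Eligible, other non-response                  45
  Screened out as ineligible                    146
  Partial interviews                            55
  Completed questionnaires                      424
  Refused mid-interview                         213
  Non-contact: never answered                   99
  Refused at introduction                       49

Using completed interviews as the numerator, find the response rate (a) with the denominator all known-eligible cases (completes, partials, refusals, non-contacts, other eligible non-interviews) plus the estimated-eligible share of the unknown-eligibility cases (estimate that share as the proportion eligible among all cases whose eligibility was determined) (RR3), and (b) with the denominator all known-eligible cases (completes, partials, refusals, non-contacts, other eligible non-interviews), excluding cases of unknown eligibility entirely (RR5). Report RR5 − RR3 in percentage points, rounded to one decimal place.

Refusals = 49 + 213 = 262
No answer / not reached = 99 + 85 = 184
Unknown if eligible = 39 + 10 = 49
Out of scope = 146 + 2 = 148
Top = 424
Eligible (known) = 424 + 55 + 262 + 184 + 45 = 970
e = 970 / (970 + 148) = 970 / 1118 = 0.8676
Estimated eligible among unknowns = 0.8676 × 49 = 42.51
Denom = 970 + 42.51 = 1012.51
RR3 = 424 / 1012.51 = 0.4188
Denom = 424 + 55 + 262 + 184 + 45 = 970
RR5 = 424 / 970 = 0.4371
Difference = 43.71 − 41.88 = 1.83 percentage points

1.8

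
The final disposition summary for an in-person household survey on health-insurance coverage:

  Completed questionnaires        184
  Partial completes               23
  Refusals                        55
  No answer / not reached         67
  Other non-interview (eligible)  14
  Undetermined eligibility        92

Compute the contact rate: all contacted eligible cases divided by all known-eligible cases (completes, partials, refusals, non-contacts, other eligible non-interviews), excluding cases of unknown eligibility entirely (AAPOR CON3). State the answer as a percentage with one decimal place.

Top = 184 + 23 + 55 + 14 = 276
Base = 184 + 23 + 55 + 67 + 14 = 343
CON3 = 276 / 343 = 0.8047

80.5%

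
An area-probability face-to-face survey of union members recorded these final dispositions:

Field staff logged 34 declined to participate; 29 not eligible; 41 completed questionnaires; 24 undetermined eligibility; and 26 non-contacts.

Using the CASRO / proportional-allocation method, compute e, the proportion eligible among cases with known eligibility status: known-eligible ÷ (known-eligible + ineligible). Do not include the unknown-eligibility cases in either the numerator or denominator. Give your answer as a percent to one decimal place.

Eligible (known) = 41 + 34 + 26 = 101
e = 101 / (101 + 29) = 101 / 130 = 0.7769

77.7%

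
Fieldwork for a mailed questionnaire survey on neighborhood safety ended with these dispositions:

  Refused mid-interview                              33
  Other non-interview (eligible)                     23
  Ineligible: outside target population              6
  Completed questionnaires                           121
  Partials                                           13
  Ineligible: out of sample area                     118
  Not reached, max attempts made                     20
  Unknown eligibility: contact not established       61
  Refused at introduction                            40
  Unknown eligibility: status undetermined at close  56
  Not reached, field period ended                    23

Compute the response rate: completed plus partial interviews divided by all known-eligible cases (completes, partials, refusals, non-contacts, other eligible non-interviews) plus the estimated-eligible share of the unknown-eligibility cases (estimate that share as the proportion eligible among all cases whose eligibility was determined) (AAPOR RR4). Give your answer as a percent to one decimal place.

Declined to participate = 40 + 33 = 73
Non-contacts = 23 + 20 = 43
Eligibility not determined = 61 + 56 = 117
Ineligible = 6 + 118 = 124
Num: 121 + 13 = 134
Eligible (known): 121 + 13 + 73 + 43 + 23 = 273
e = 273 / (273 + 124) = 273 / 397 = 0.6877
Estimated eligible among unknowns: 0.6877 × 117 = 80.46
Denom: 273 + 80.46 = 353.46
RR4 = 134 / 353.46 = 0.3791

37.9%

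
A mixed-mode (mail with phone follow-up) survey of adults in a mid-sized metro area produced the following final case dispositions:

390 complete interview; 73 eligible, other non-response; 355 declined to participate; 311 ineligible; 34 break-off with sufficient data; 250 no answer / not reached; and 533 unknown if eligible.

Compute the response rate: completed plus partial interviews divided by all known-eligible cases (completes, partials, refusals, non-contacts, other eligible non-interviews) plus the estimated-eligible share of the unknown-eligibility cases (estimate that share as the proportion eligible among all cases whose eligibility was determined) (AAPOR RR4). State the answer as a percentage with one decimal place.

27.9%

Top: 390 + 34 = 424
Eligible (known): 390 + 34 + 355 + 250 + 73 = 1102
e = 1102 / (1102 + 311) = 1102 / 1413 = 0.7799
Estimated eligible among unknowns: 0.7799 × 533 = 415.69
Denom: 1102 + 415.69 = 1517.69
RR4 = 424 / 1517.69 = 0.2794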